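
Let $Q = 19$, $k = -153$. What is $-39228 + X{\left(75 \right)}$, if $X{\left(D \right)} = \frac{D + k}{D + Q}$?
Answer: $- \frac{1843755}{47} \approx -39229.0$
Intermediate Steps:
$X{\left(D \right)} = \frac{-153 + D}{19 + D}$ ($X{\left(D \right)} = \frac{D - 153}{D + 19} = \frac{-153 + D}{19 + D}$)
$-39228 + X{\left(75 \right)} = -39228 + \frac{-153 + 75}{19 + 75} = -39228 + \frac{1}{94} \left(-78\right) = -39228 - \frac{39}{47} = - \frac{1843755}{47}$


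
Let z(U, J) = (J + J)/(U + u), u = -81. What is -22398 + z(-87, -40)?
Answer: -470348/21 ≈ -22398.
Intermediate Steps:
z(U, J) = 2*J/(-81 + U) (z(U, J) = (J + J)/(U - 81) = (2*J)/(-81 + U) = 2*J/(-81 + U))
-22398 + z(-87, -40) = -22398 + 2*(-40)/(-81 - 87) = -22398 + 2*(-40)/(-168) = -22398 + 2*(-40)*(-1/168) = -22398 + 10/21 = -470348/21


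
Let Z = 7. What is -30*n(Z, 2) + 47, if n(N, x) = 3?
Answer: -43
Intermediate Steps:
-30*n(Z, 2) + 47 = -30*3 + 47 = -90 + 47 = -43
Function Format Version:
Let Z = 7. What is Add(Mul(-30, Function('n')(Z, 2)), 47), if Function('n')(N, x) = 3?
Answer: -43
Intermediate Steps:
Add(Mul(-30, Function('n')(Z, 2)), 47) = Add(Mul(-30, 3), 47) = Add(-90, 47) = -43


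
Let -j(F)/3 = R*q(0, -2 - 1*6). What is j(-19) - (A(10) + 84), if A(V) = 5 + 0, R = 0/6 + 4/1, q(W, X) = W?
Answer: -89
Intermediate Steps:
R = 4 (R = 0*(⅙) + 4*1 = 0 + 4 = 4)
A(V) = 5
j(F) = 0 (j(F) = -12*0 = -3*0 = 0)
j(-19) - (A(10) + 84) = 0 - (5 + 84) = 0 - 1*89 = 0 - 89 = -89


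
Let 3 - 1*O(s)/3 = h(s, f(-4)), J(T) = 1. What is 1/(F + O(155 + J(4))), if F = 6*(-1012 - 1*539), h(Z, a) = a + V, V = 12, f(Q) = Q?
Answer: -1/9321 ≈ -0.00010728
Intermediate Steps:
h(Z, a) = 12 + a (h(Z, a) = a + 12 = 12 + a)
O(s) = -15 (O(s) = 9 - 3*(12 - 4) = 9 - 3*8 = 9 - 24 = -15)
F = -9306 (F = 6*(-1012 - 539) = 6*(-1551) = -9306)
1/(F + O(155 + J(4))) = 1/(-9306 - 15) = 1/(-9321) = -1/9321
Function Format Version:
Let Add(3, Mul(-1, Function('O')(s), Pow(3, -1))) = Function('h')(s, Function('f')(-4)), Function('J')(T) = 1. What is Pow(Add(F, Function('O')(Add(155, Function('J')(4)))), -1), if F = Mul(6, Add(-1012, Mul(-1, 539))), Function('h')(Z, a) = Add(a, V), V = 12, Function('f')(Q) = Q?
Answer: Rational(-1, 9321) ≈ -0.00010728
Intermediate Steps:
Function('h')(Z, a) = Add(12, a) (Function('h')(Z, a) = Add(a, 12) = Add(12, a))
Function('O')(s) = -15 (Function('O')(s) = Add(9, Mul(-3, Add(12, -4))) = Add(9, Mul(-3, 8)) = Add(9, -24) = -15)
F = -9306 (F = Mul(6, Add(-1012, -539)) = Mul(6, -1551) = -9306)
Pow(Add(F, Function('O')(Add(155, Function('J')(4)))), -1) = Pow(Add(-9306, -15), -1) = Pow(-9321, -1) = Rational(-1, 9321)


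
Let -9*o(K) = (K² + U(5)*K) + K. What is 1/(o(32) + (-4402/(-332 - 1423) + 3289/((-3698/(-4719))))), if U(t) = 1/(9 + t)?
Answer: 45429930/185444884727 ≈ 0.00024498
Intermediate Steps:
o(K) = -5*K/42 - K²/9 (o(K) = -((K² + K/(9 + 5)) + K)/9 = -((K² + K/14) + K)/9 = -(K² + 15*K/14)/9 = -5*K/42 - K²/9)
1/(o(32) + (-4402/(-332 - 1423) + 3289/((-3698/(-4719))))) = 1/(-1/126*32*(15 + 14*32) + (-4402/(-332 - 1423) + 3289/((-3698/(-4719))))) = 1/(-1/126*32*(15 + 448) + (-4402/(-1755) + 3289/((-3698*(-1/4719))))) = 1/(-1/126*32*463 + (-4402*(-1/1755) + 3289/(3698/4719))) = 1/(-7408/63 + (4402/1755 + 3289*(4719/3698))) = 1/(-7408/63 + (4402/1755 + 15520791/3698)) = 1/(-7408/63 + 27255266801/6489990) = 1/(185444884727/45429930) = 45429930/185444884727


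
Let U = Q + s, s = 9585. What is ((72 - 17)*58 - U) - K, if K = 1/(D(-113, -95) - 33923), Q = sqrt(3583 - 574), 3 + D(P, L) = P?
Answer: -217679404/34039 - sqrt(3009) ≈ -6449.9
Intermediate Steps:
D(P, L) = -3 + P
Q = sqrt(3009) ≈ 54.854
U = 9585 + sqrt(3009) (U = sqrt(3009) + 9585 = 9585 + sqrt(3009) ≈ 9639.9)
K = -1/34039 (K = 1/((-3 - 113) - 33923) = 1/(-116 - 33923) = 1/(-34039) = -1/34039 ≈ -2.9378e-5)
((72 - 17)*58 - U) - K = ((72 - 17)*58 - (9585 + sqrt(3009))) - 1*(-1/34039) = (55*58 + (-9585 - sqrt(3009))) + 1/34039 = (3190 + (-9585 - sqrt(3009))) + 1/34039 = (-6395 - sqrt(3009)) + 1/34039 = -217679404/34039 - sqrt(3009)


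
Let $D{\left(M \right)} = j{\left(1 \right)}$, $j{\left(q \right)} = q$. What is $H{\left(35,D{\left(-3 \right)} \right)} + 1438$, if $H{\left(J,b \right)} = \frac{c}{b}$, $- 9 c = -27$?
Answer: $1441$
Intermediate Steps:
$c = 3$ ($c = \left(- \frac{1}{9}\right) \left(-27\right) = 3$)
$D{\left(M \right)} = 1$
$H{\left(J,b \right)} = \frac{3}{b}$
$H{\left(35,D{\left(-3 \right)} \right)} + 1438 = \frac{3}{1} + 1438 = 3 \cdot 1 + 1438 = 3 + 1438 = 1441$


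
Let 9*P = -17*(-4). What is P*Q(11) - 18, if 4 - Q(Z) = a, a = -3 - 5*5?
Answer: 2014/9 ≈ 223.78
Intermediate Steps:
P = 68/9 (P = (-17*(-4))/9 = (⅑)*68 = 68/9 ≈ 7.5556)
a = -28 (a = -3 - 25 = -28)
Q(Z) = 32 (Q(Z) = 4 - 1*(-28) = 4 + 28 = 32)
P*Q(11) - 18 = (68/9)*32 - 18 = 2176/9 - 18 = 2014/9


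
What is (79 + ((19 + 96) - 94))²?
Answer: 10000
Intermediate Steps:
(79 + ((19 + 96) - 94))² = (79 + (115 - 94))² = (79 + 21)² = 100² = 10000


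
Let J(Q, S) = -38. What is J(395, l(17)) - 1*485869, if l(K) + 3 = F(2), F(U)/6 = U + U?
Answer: -485907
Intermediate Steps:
F(U) = 12*U (F(U) = 6*(U + U) = 6*(2*U) = 12*U)
l(K) = 21 (l(K) = -3 + 12*2 = -3 + 24 = 21)
J(395, l(17)) - 1*485869 = -38 - 1*485869 = -38 - 485869 = -485907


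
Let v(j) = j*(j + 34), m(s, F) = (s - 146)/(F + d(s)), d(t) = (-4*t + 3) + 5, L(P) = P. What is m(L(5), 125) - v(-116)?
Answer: -1074997/113 ≈ -9513.3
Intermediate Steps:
d(t) = 8 - 4*t (d(t) = (3 - 4*t) + 5 = 8 - 4*t)
m(s, F) = (-146 + s)/(8 + F - 4*s) (m(s, F) = (s - 146)/(F + (8 - 4*s)) = (-146 + s)/(8 + F - 4*s))
v(j) = j*(34 + j)
m(L(5), 125) - v(-116) = (-146 + 5)/(8 + 125 - 4*5) - (-116)*(34 - 116) = -141/(8 + 125 - 20) - (-116)*(-82) = -141/113 - 1*9512 = (1/113)*(-141) - 9512 = -141/113 - 9512 = -1074997/113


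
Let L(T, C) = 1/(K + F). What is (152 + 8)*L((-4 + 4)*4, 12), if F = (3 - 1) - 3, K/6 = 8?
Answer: 160/47 ≈ 3.4043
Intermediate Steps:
K = 48 (K = 6*8 = 48)
F = -1 (F = 2 - 3 = -1)
L(T, C) = 1/47 (L(T, C) = 1/(48 - 1) = 1/47)
(152 + 8)*L((-4 + 4)*4, 12) = (152 + 8)*(1/47) = 160*(1/47) = 160/47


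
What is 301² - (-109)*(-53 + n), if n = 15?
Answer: 86459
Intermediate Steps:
301² - (-109)*(-53 + n) = 301² - (-109)*(-53 + 15) = 90601 - (-109)*(-38) = 90601 - 1*4142 = 90601 - 4142 = 86459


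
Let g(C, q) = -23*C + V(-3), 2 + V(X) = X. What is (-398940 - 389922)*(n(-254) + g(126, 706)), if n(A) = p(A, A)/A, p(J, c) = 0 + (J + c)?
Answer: 2288488662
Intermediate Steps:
p(J, c) = J + c
V(X) = -2 + X
g(C, q) = -5 - 23*C (g(C, q) = -23*C + (-2 - 3) = -23*C - 5 = -5 - 23*C)
n(A) = 2 (n(A) = (A + A)/A = (2*A)/A = 2)
(-398940 - 389922)*(n(-254) + g(126, 706)) = (-398940 - 389922)*(2 + (-5 - 23*126)) = -788862*(2 + (-5 - 2898)) = -788862*(2 - 2903) = -788862*(-2901) = 2288488662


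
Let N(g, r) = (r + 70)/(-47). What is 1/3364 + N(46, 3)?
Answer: -245525/158108 ≈ -1.5529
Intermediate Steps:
N(g, r) = -70/47 - r/47 (N(g, r) = (70 + r)*(-1/47) = -70/47 - r/47)
1/3364 + N(46, 3) = 1/3364 + (-70/47 - 1/47*3) = 1/3364 + (-70/47 - 3/47) = 1/3364 - 73/47 = -245525/158108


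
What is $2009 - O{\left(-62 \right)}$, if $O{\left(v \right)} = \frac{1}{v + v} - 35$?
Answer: $\frac{253457}{124} \approx 2044.0$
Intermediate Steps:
$O{\left(v \right)} = -35 + \frac{1}{2 v}$ ($O{\left(v \right)} = \frac{1}{2 v} - 35 = -35 + \frac{1}{2 v}$)
$2009 - O{\left(-62 \right)} = 2009 - \left(-35 + \frac{1}{2 \left(-62\right)}\right) = 2009 - \left(-35 + \frac{1}{2} \left(- \frac{1}{62}\right)\right) = 2009 - \left(-35 - \frac{1}{124}\right) = 2009 - - \frac{4341}{124} = 2009 + \frac{4341}{124} = \frac{253457}{124}$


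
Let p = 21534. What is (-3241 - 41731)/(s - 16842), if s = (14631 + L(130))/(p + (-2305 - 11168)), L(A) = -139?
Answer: 181259646/67874435 ≈ 2.6705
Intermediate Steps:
s = 14492/8061 (s = (14631 - 139)/(21534 + (-2305 - 11168)) = 14492/(21534 - 13473) = 14492/8061 ≈ 1.7978)
(-3241 - 41731)/(s - 16842) = (-3241 - 41731)/(14492/8061 - 16842) = -44972/(-135748870/8061) = -44972*(-8061/135748870) = 181259646/67874435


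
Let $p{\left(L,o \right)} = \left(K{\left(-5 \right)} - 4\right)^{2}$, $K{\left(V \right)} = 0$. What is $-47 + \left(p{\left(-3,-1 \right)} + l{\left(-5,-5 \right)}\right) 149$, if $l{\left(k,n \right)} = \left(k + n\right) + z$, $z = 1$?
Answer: $996$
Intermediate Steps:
$p{\left(L,o \right)} = 16$ ($p{\left(L,o \right)} = \left(0 - 4\right)^{2} = \left(-4\right)^{2} = 16$)
$l{\left(k,n \right)} = 1 + k + n$ ($l{\left(k,n \right)} = \left(k + n\right) + 1 = 1 + k + n$)
$-47 + \left(p{\left(-3,-1 \right)} + l{\left(-5,-5 \right)}\right) 149 = -47 + \left(16 - 9\right) 149 = -47 + 7 \cdot 149 = -47 + 1043 = 996$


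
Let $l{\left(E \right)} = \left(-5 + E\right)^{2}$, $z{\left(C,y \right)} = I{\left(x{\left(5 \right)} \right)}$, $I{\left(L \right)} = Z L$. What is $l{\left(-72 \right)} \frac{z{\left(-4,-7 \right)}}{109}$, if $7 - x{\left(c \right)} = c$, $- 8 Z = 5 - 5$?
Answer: $0$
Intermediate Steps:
$Z = 0$ ($Z = - \frac{5 - 5}{8} = \left(- \frac{1}{8}\right) 0 = 0$)
$x{\left(c \right)} = 7 - c$
$I{\left(L \right)} = 0$ ($I{\left(L \right)} = 0 L = 0$)
$z{\left(C,y \right)} = 0$
$l{\left(-72 \right)} \frac{z{\left(-4,-7 \right)}}{109} = \left(-5 - 72\right)^{2} \cdot \frac{0}{109} = \left(-77\right)^{2} \cdot 0 \cdot \frac{1}{109} = 5929 \cdot 0 = 0$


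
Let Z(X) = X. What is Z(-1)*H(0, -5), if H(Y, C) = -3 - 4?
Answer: 7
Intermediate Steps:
H(Y, C) = -7
Z(-1)*H(0, -5) = -1*(-7) = 7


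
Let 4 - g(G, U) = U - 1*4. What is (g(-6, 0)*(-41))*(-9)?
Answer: 2952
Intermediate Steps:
g(G, U) = 8 - U (g(G, U) = 4 - (U - 1*4) = 4 - (U - 4) = 4 - (-4 + U) = 4 + (4 - U) = 8 - U)
(g(-6, 0)*(-41))*(-9) = ((8 - 1*0)*(-41))*(-9) = ((8 + 0)*(-41))*(-9) = (8*(-41))*(-9) = -328*(-9) = 2952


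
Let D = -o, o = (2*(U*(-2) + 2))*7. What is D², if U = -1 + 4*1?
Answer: 3136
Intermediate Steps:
U = 3 (U = -1 + 4 = 3)
o = -56 (o = (2*(3*(-2) + 2))*7 = (2*(-6 + 2))*7 = (2*(-4))*7 = -8*7 = -56)
D = 56 (D = -1*(-56) = 56)
D² = 56² = 3136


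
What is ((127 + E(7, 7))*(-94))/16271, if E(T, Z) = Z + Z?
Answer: -13254/16271 ≈ -0.81458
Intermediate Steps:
E(T, Z) = 2*Z
((127 + E(7, 7))*(-94))/16271 = ((127 + 2*7)*(-94))/16271 = ((127 + 14)*(-94))*(1/16271) = (141*(-94))*(1/16271) = -13254*1/16271 = -13254/16271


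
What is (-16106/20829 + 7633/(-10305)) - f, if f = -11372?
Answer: 813531157751/71547615 ≈ 11370.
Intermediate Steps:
(-16106/20829 + 7633/(-10305)) - f = (-16106/20829 + 7633/(-10305)) - 1*(-11372) = (-16106*1/20829 + 7633*(-1/10305)) + 11372 = (-16106/20829 - 7633/10305) + 11372 = -108320029/71547615 + 11372 = 813531157751/71547615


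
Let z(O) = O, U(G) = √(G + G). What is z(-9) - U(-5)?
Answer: -9 - I*√10 ≈ -9.0 - 3.1623*I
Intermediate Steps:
U(G) = √2*√G (U(G) = √(2*G) = √2*√G)
z(-9) - U(-5) = -9 - √2*√(-5) = -9 - √2*I*√5 = -9 - I*√10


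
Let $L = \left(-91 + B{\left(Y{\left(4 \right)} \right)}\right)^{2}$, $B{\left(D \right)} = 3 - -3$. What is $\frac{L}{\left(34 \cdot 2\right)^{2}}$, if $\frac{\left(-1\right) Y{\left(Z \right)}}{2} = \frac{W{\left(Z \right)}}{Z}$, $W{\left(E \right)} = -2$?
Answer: $\frac{25}{16} \approx 1.5625$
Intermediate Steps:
$Y{\left(Z \right)} = \frac{4}{Z}$ ($Y{\left(Z \right)} = - 2 \left(- \frac{2}{Z}\right) = \frac{4}{Z}$)
$B{\left(D \right)} = 6$ ($B{\left(D \right)} = 3 + 3 = 6$)
$L = 7225$ ($L = \left(-91 + 6\right)^{2} = \left(-85\right)^{2} = 7225$)
$\frac{L}{\left(34 \cdot 2\right)^{2}} = \frac{7225}{\left(34 \cdot 2\right)^{2}} = \frac{7225}{68^{2}} = \frac{7225}{4624} = 7225 \cdot \frac{1}{4624} = \frac{25}{16}$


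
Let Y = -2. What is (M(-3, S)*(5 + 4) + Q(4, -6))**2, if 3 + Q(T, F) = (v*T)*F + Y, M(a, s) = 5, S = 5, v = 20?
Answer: 193600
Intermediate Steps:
Q(T, F) = -5 + 20*F*T (Q(T, F) = -3 + ((20*T)*F - 2) = -3 + (20*F*T - 2) = -3 + (-2 + 20*F*T) = -5 + 20*F*T)
(M(-3, S)*(5 + 4) + Q(4, -6))**2 = (5*(5 + 4) + (-5 + 20*(-6)*4))**2 = (5*9 + (-5 - 480))**2 = (45 - 485)**2 = (-440)**2 = 193600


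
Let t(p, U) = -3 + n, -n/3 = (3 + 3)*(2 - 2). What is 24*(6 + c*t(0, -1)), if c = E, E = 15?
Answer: -936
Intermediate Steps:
n = 0 (n = -3*(3 + 3)*(2 - 2) = -18*0 = -3*0 = 0)
c = 15
t(p, U) = -3 (t(p, U) = -3 + 0 = -3)
24*(6 + c*t(0, -1)) = 24*(6 + 15*(-3)) = 24*(6 - 45) = 24*(-39) = -936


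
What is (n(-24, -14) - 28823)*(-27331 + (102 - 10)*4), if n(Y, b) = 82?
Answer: 774943583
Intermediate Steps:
(n(-24, -14) - 28823)*(-27331 + (102 - 10)*4) = (82 - 28823)*(-27331 + (102 - 10)*4) = -28741*(-27331 + 92*4) = -28741*(-27331 + 368) = -28741*(-26963) = 774943583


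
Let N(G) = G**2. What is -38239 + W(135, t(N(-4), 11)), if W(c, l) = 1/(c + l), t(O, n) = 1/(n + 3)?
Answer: -72309935/1891 ≈ -38239.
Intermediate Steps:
t(O, n) = 1/(3 + n)
-38239 + W(135, t(N(-4), 11)) = -38239 + 1/(135 + 1/(3 + 11)) = -38239 + 1/(135 + 1/14) = -38239 + 1/(1891/14) = -38239 + 14/1891 = -72309935/1891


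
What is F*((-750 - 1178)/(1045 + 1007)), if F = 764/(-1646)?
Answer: 184124/422199 ≈ 0.43611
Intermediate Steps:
F = -382/823 (F = 764*(-1/1646) = -382/823 ≈ -0.46416)
F*((-750 - 1178)/(1045 + 1007)) = -382*(-750 - 1178)/(823*(1045 + 1007)) = -(-736496)/(823*2052) = -382/823*(-482/513) = 184124/422199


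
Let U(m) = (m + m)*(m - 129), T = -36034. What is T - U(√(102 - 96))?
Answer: -36046 + 258*√6 ≈ -35414.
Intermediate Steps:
U(m) = 2*m*(-129 + m) (U(m) = (2*m)*(-129 + m) = 2*m*(-129 + m))
T - U(√(102 - 96)) = -36034 - 2*√(102 - 96)*(-129 + √(102 - 96)) = -36034 - 2*√6*(-129 + √6)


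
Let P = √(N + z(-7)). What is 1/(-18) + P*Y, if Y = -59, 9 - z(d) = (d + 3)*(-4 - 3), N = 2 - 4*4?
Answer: -1/18 - 59*I*√33 ≈ -0.055556 - 338.93*I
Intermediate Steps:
N = -14 (N = 2 - 16 = -14)
z(d) = 30 + 7*d (z(d) = 9 - (d + 3)*(-4 - 3) = 9 - (3 + d)*(-7) = 9 - (-21 - 7*d) = 9 + (21 + 7*d) = 30 + 7*d)
P = I*√33 (P = √(-14 + (30 + 7*(-7))) = √(-14 + (30 - 49)) = √(-14 - 19) = √(-33) = I*√33 ≈ 5.7446*I)
1/(-18) + P*Y = 1/(-18) + (I*√33)*(-59) = -1/18 - 59*I*√33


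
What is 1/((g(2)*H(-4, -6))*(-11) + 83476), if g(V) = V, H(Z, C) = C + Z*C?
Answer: 1/83080 ≈ 1.2037e-5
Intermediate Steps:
H(Z, C) = C + C*Z
1/((g(2)*H(-4, -6))*(-11) + 83476) = 1/((2*(-6*(1 - 4)))*(-11) + 83476) = 1/((2*(-6*(-3)))*(-11) + 83476) = 1/((2*18)*(-11) + 83476) = 1/(36*(-11) + 83476) = 1/(-396 + 83476) = 1/83080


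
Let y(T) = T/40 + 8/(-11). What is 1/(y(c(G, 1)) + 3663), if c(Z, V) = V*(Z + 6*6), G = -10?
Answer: 220/805843 ≈ 0.00027301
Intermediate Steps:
c(Z, V) = V*(36 + Z) (c(Z, V) = V*(Z + 36) = V*(36 + Z))
y(T) = -8/11 + T/40 (y(T) = T*(1/40) + 8*(-1/11) = T/40 - 8/11 = -8/11 + T/40)
1/(y(c(G, 1)) + 3663) = 1/((-8/11 + (1*(36 - 10))/40) + 3663) = 1/((-8/11 + (1*26)/40) + 3663) = 1/((-8/11 + (1/40)*26) + 3663) = 1/((-8/11 + 13/20) + 3663) = 1/(-17/220 + 3663) = 1/(805843/220) = 220/805843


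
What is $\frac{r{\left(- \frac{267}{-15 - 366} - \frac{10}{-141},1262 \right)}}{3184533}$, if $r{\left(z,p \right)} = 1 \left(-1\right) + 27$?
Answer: $\frac{26}{3184533} \approx 8.1645 \cdot 10^{-6}$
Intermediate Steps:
$r{\left(z,p \right)} = 26$ ($r{\left(z,p \right)} = -1 + 27 = 26$)
$\frac{r{\left(- \frac{267}{-15 - 366} - \frac{10}{-141},1262 \right)}}{3184533} = \frac{26}{3184533}$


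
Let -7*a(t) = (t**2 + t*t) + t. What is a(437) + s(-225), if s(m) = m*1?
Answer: -54850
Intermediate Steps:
s(m) = m
a(t) = -2*t**2/7 - t/7 (a(t) = -((t**2 + t*t) + t)/7 = -((t**2 + t**2) + t)/7 = -(2*t**2 + t)/7 = -(t + 2*t**2)/7 = -2*t**2/7 - t/7)
a(437) + s(-225) = -1/7*437*(1 + 2*437) - 225 = -1/7*437*(1 + 874) - 225 = -1/7*437*875 - 225 = -54625 - 225 = -54850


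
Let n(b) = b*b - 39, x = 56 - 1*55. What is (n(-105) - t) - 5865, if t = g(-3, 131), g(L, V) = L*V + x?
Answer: 5513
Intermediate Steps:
x = 1 (x = 56 - 55 = 1)
g(L, V) = 1 + L*V (g(L, V) = L*V + 1 = 1 + L*V)
t = -392 (t = 1 - 3*131 = 1 - 393 = -392)
n(b) = -39 + b² (n(b) = b² - 39 = -39 + b²)
(n(-105) - t) - 5865 = ((-39 + (-105)²) - 1*(-392)) - 5865 = ((-39 + 11025) + 392) - 5865 = (10986 + 392) - 5865 = 11378 - 5865 = 5513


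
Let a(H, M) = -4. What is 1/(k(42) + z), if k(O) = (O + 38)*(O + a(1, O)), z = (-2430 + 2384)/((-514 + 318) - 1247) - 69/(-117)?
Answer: 37/112503 ≈ 0.00032888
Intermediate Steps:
z = 23/37 (z = -46/(-196 - 1247) - 69*(-1/117) = -46/(-1443) + 23/39 = -46*(-1/1443) + 23/39 = 46/1443 + 23/39 = 23/37 ≈ 0.62162)
k(O) = (-4 + O)*(38 + O) (k(O) = (O + 38)*(O - 4) = (38 + O)*(-4 + O) = (-4 + O)*(38 + O))
1/(k(42) + z) = 1/((-152 + 42² + 34*42) + 23/37) = 1/((-152 + 1764 + 1428) + 23/37) = 1/(3040 + 23/37) = 1/(112503/37) = 37/112503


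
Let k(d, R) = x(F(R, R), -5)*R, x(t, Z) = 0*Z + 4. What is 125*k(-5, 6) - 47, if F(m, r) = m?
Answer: 2953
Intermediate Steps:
x(t, Z) = 4 (x(t, Z) = 0 + 4 = 4)
k(d, R) = 4*R
125*k(-5, 6) - 47 = 125*(4*6) - 47 = 125*24 - 47 = 3000 - 47 = 2953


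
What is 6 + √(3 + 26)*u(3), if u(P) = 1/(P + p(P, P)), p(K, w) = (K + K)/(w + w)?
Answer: 6 + √29/4 ≈ 7.3463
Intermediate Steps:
p(K, w) = K/w (p(K, w) = (2*K)/((2*w)) = (2*K)*(1/(2*w)) = K/w)
u(P) = 1/(1 + P) (u(P) = 1/(P + P/P) = 1/(P + 1) = 1/(1 + P))
6 + √(3 + 26)*u(3) = 6 + √(3 + 26)/(1 + 3) = 6 + √29/4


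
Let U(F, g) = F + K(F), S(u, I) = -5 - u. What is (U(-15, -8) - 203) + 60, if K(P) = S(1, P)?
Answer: -164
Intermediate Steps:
K(P) = -6 (K(P) = -5 - 1*1 = -5 - 1 = -6)
U(F, g) = -6 + F (U(F, g) = F - 6 = -6 + F)
(U(-15, -8) - 203) + 60 = ((-6 - 15) - 203) + 60 = (-21 - 203) + 60 = -224 + 60 = -164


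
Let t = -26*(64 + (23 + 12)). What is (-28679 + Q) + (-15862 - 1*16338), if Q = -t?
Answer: -58305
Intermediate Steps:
t = -2574 (t = -26*(64 + 35) = -26*99 = -2574)
Q = 2574 (Q = -1*(-2574) = 2574)
(-28679 + Q) + (-15862 - 1*16338) = (-28679 + 2574) + (-15862 - 1*16338) = -26105 + (-15862 - 16338) = -26105 - 32200 = -58305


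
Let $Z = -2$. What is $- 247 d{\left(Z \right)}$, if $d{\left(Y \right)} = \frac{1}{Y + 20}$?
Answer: $- \frac{247}{18} \approx -13.722$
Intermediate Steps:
$d{\left(Y \right)} = \frac{1}{20 + Y}$
$- 247 d{\left(Z \right)} = - \frac{247}{20 - 2} = - \frac{247}{18}$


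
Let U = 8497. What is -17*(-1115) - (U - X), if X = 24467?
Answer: 34925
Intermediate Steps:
-17*(-1115) - (U - X) = -17*(-1115) - (8497 - 1*24467) = 18955 - (8497 - 24467) = 18955 - 1*(-15970) = 18955 + 15970 = 34925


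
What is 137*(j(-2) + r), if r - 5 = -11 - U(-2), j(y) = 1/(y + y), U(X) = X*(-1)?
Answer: -4521/4 ≈ -1130.3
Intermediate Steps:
U(X) = -X
j(y) = 1/(2*y)
r = -8 (r = 5 + (-11 - (-1)*(-2)) = 5 + (-11 - 1*2) = 5 + (-11 - 2) = 5 - 13 = -8)
137*(j(-2) + r) = 137*((½)/(-2) - 8) = 137*((½)*(-½) - 8) = 137*(-¼ - 8) = 137*(-33/4) = -4521/4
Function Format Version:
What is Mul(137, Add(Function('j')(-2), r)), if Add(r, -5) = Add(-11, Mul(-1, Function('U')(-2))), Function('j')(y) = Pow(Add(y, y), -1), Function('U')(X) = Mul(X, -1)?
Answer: Rational(-4521, 4) ≈ -1130.3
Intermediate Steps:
Function('U')(X) = Mul(-1, X)
Function('j')(y) = Mul(Rational(1, 2), Pow(y, -1)) (Function('j')(y) = Pow(Mul(2, y), -1) = Mul(Rational(1, 2), Pow(y, -1)))
r = -8 (r = Add(5, Add(-11, Mul(-1, Mul(-1, -2)))) = Add(5, Add(-11, Mul(-1, 2))) = Add(5, Add(-11, -2)) = Add(5, -13) = -8)
Mul(137, Add(Function('j')(-2), r)) = Mul(137, Add(Mul(Rational(1, 2), Pow(-2, -1)), -8)) = Mul(137, Add(Mul(Rational(1, 2), Rational(-1, 2)), -8)) = Mul(137, Add(Rational(-1, 4), -8)) = Mul(137, Rational(-33, 4)) = Rational(-4521, 4)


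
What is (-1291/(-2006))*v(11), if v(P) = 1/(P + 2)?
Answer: 1291/26078 ≈ 0.049505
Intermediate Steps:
v(P) = 1/(2 + P)
(-1291/(-2006))*v(11) = (-1291/(-2006))/(2 + 11) = -1291*(-1/2006)/13 = (1291/2006)*(1/13) = 1291/26078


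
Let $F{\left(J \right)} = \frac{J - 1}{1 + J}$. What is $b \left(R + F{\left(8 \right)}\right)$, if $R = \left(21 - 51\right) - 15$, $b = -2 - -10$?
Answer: $- \frac{3184}{9} \approx -353.78$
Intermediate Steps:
$b = 8$ ($b = -2 + 10 = 8$)
$R = -45$ ($R = -30 - 15 = -45$)
$F{\left(J \right)} = \frac{-1 + J}{1 + J}$
$b \left(R + F{\left(8 \right)}\right) = 8 \left(-45 + \frac{-1 + 8}{1 + 8}\right) = 8 \left(-45 + \frac{1}{9} \cdot 7\right) = 8 \left(-45 + \frac{7}{9}\right) = 8 \left(- \frac{398}{9}\right) = - \frac{3184}{9}$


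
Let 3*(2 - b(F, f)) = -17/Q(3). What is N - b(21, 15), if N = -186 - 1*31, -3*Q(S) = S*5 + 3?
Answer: -3925/18 ≈ -218.06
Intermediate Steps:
Q(S) = -1 - 5*S/3 (Q(S) = -(S*5 + 3)/3 = -(5*S + 3)/3 = -(3 + 5*S)/3 = -1 - 5*S/3)
b(F, f) = 19/18 (b(F, f) = 2 - (-17)/(3*(-1 - 5/3*3)) = 2 - (-17)/(3*(-1 - 5)) = 2 - (-17)/(3*(-6)) = 2 - (-17)*(-1)/(3*6) = 2 - 1/3*17/6 = 2 - 17/18 = 19/18)
N = -217 (N = -186 - 31 = -217)
N - b(21, 15) = -217 - 1*19/18 = -217 - 19/18 = -3925/18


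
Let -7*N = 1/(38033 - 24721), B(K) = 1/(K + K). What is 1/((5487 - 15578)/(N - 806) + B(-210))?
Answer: 420595308/5264789149 ≈ 0.079888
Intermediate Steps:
B(K) = 1/(2*K)
N = -1/93184 (N = -1/(7*(38033 - 24721)) = -1/7/13312 = -1/7*1/13312 = -1/93184 ≈ -1.0731e-5)
1/((5487 - 15578)/(N - 806) + B(-210)) = 1/((5487 - 15578)/(-1/93184 - 806) + (1/2)/(-210)) = 1/(-10091/(-75106305/93184) + (1/2)*(-1/210)) = 1/(-10091*(-93184/75106305) - 1/420) = 1/(940319744/75106305 - 1/420) = 1/(5264789149/420595308) = 420595308/5264789149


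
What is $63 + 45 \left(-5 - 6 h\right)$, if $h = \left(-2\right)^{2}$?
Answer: $-1242$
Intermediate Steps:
$h = 4$
$63 + 45 \left(-5 - 6 h\right) = 63 + 45 \left(-5 - 24\right) = 63 + 45 \left(-29\right) = 63 - 1305 = -1242$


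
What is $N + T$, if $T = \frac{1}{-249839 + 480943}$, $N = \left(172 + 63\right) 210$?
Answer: $\frac{11404982401}{231104} \approx 49350.0$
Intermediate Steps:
$N = 49350$ ($N = 235 \cdot 210 = 49350$)
$T = \frac{1}{231104} \approx 4.3271 \cdot 10^{-6}$
$N + T = 49350 + \frac{1}{231104} = \frac{11404982401}{231104}$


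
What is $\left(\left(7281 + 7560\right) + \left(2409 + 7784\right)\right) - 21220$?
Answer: $3814$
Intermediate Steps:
$\left(\left(7281 + 7560\right) + \left(2409 + 7784\right)\right) - 21220 = \left(14841 + 10193\right) - 21220 = 25034 - 21220 = 3814$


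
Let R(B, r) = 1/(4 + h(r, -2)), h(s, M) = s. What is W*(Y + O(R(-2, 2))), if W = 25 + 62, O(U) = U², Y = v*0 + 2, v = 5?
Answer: 2117/12 ≈ 176.42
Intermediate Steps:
R(B, r) = 1/(4 + r)
Y = 2 (Y = 5*0 + 2 = 0 + 2 = 2)
W = 87
W*(Y + O(R(-2, 2))) = 87*(2 + (1/(4 + 2))²) = 87*(2 + (1/6)²) = 87*(2 + (⅙)²) = 87*(2 + 1/36) = 87*(73/36) = 2117/12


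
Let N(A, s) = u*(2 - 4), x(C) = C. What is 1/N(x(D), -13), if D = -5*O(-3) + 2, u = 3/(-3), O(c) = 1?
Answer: ½ ≈ 0.50000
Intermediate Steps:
u = -1 (u = 3*(-⅓) = -1)
D = -3 (D = -5*1 + 2 = -5 + 2 = -3)
N(A, s) = 2 (N(A, s) = -(2 - 4) = -1*(-2) = 2)
1/N(x(D), -13) = 1/2 = ½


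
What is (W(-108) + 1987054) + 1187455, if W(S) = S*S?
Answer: 3186173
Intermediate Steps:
W(S) = S²
(W(-108) + 1987054) + 1187455 = ((-108)² + 1987054) + 1187455 = (11664 + 1987054) + 1187455 = 1998718 + 1187455 = 3186173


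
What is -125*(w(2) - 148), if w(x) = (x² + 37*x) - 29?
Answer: 12375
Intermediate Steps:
w(x) = -29 + x² + 37*x
-125*(w(2) - 148) = -125*((-29 + 2² + 37*2) - 148) = -125*((-29 + 4 + 74) - 148) = -125*(49 - 148) = -125*(-99) = 12375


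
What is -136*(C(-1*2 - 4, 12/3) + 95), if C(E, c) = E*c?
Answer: -9656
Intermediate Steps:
-136*(C(-1*2 - 4, 12/3) + 95) = -136*((-1*2 - 4)*(12/3) + 95) = -136*((-2 - 4)*(12*(1/3)) + 95) = -136*(-6*4 + 95) = -136*(-24 + 95) = -136*71 = -9656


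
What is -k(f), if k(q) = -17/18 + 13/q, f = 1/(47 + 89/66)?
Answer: -62131/99 ≈ -627.59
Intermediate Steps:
f = 66/3191 (f = 1/(47 + 89*(1/66)) = 1/(47 + 89/66) = 1/(3191/66) = 66/3191 ≈ 0.020683)
k(q) = -17/18 + 13/q (k(q) = -17*1/18 + 13/q = -17/18 + 13/q)
-k(f) = -(-17/18 + 13/(66/3191)) = -(-17/18 + 13*(3191/66)) = -(-17/18 + 41483/66) = -1*62131/99 = -62131/99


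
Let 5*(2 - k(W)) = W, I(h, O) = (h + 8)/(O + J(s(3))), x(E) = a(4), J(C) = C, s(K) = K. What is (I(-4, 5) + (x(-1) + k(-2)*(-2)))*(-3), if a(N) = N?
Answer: 9/10 ≈ 0.90000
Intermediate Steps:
x(E) = 4
I(h, O) = (8 + h)/(3 + O) (I(h, O) = (h + 8)/(O + 3) = (8 + h)/(3 + O))
k(W) = 2 - W/5
(I(-4, 5) + (x(-1) + k(-2)*(-2)))*(-3) = ((8 - 4)/(3 + 5) + (4 + (2 - 1/5*(-2))*(-2)))*(-3) = (4/8 + (4 + (2 + 2/5)*(-2)))*(-3) = ((1/8)*4 + (4 + (12/5)*(-2)))*(-3) = (1/2 + (4 - 24/5))*(-3) = (1/2 - 4/5)*(-3) = -3/10*(-3) = 9/10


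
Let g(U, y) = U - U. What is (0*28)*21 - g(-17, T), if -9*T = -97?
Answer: 0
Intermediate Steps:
T = 97/9 (T = -⅑*(-97) = 97/9 ≈ 10.778)
g(U, y) = 0
(0*28)*21 - g(-17, T) = (0*28)*21 - 1*0 = 0*21 + 0 = 0 + 0 = 0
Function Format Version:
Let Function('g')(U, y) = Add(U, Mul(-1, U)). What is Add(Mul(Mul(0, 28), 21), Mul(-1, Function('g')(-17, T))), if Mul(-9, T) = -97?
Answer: 0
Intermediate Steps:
T = Rational(97, 9) (T = Mul(Rational(-1, 9), -97) = Rational(97, 9) ≈ 10.778)
Function('g')(U, y) = 0
Add(Mul(Mul(0, 28), 21), Mul(-1, Function('g')(-17, T))) = Add(Mul(Mul(0, 28), 21), Mul(-1, 0)) = Add(Mul(0, 21), 0) = Add(0, 0) = 0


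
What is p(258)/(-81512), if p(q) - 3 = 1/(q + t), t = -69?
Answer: -71/1925721 ≈ -3.6869e-5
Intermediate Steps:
p(q) = 3 + 1/(-69 + q) (p(q) = 3 + 1/(q - 69) = 3 + 1/(-69 + q))
p(258)/(-81512) = ((-206 + 3*258)/(-69 + 258))/(-81512) = ((-206 + 774)/189)*(-1/81512) = ((1/189)*568)*(-1/81512) = (568/189)*(-1/81512) = -71/1925721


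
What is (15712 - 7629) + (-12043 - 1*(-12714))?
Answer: 8754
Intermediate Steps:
(15712 - 7629) + (-12043 - 1*(-12714)) = 8083 + (-12043 + 12714) = 8083 + 671 = 8754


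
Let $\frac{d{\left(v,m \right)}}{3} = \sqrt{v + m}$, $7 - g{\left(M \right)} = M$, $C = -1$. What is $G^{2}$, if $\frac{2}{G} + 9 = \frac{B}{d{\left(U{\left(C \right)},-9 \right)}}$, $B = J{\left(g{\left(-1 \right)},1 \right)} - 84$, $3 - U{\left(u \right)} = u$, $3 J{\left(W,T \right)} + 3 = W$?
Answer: $\frac{810 i}{- 14102 i + 20007 \sqrt{5}} \approx -0.0051915 + 0.016469 i$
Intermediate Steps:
$g{\left(M \right)} = 7 - M$
$J{\left(W,T \right)} = -1 + \frac{W}{3}$
$U{\left(u \right)} = 3 - u$
$d{\left(v,m \right)} = 3 \sqrt{m + v}$ ($d{\left(v,m \right)} = 3 \sqrt{v + m} = 3 \sqrt{m + v}$)
$B = - \frac{247}{3}$ ($B = \left(-1 + \frac{7 - -1}{3}\right) - 84 = \left(-1 + \frac{7 + 1}{3}\right) - 84 = \left(-1 + \frac{1}{3} \cdot 8\right) - 84 = \left(-1 + \frac{8}{3}\right) - 84 = \frac{5}{3} - 84 = - \frac{247}{3} \approx -82.333$)
$G = \frac{2}{-9 + \frac{247 i \sqrt{5}}{45}}$ ($G = \frac{2}{-9 - \frac{247}{3 \cdot 3 \sqrt{-9 + \left(3 - -1\right)}}} = \frac{2}{-9 - \frac{247}{3 \cdot 3 \sqrt{-9 + \left(3 + 1\right)}}} = \frac{2}{-9 - \frac{247}{3 \cdot 3 \sqrt{-9 + 4}}} = \frac{2}{-9 - \frac{247}{3 \cdot 3 \sqrt{-5}}} = \frac{2}{-9 - \frac{247}{3 \cdot 3 i \sqrt{5}}} = \frac{2}{-9 - \frac{247 \left(- \frac{i \sqrt{5}}{15}\right)}{3}} = \frac{2}{-9 + \frac{247 i \sqrt{5}}{45}} \approx -0.077707 - 0.10597 i$)
$G^{2} = \left(- \frac{18 \sqrt{5}}{- 247 i + 81 \sqrt{5}}\right)^{2} = \frac{1620}{\left(- 247 i + 81 \sqrt{5}\right)^{2}}$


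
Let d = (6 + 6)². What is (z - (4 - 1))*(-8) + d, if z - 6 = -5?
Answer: 160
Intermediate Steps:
d = 144 (d = 12² = 144)
z = 1 (z = 6 - 5 = 1)
(z - (4 - 1))*(-8) + d = (1 - (4 - 1))*(-8) + 144 = (1 - 1*3)*(-8) + 144 = (1 - 3)*(-8) + 144 = -2*(-8) + 144 = 16 + 144 = 160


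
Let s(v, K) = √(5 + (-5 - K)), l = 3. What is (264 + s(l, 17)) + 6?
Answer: 270 + I*√17 ≈ 270.0 + 4.1231*I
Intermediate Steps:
s(v, K) = √(-K)
(264 + s(l, 17)) + 6 = (264 + √(-1*17)) + 6 = (264 + √(-17)) + 6 = (264 + I*√17) + 6 = 270 + I*√17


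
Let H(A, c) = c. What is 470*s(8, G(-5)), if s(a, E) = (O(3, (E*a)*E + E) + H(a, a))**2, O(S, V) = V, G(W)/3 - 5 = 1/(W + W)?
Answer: 360427961927/250 ≈ 1.4417e+9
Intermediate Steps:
G(W) = 15 + 3/(2*W) (G(W) = 15 + 3/(W + W) = 15 + 3/((2*W)) = 15 + 3*(1/(2*W)) = 15 + 3/(2*W))
s(a, E) = (E + a + a*E**2)**2 (s(a, E) = (((E*a)*E + E) + a)**2 = ((a*E**2 + E) + a)**2 = ((E + a*E**2) + a)**2 = (E + a + a*E**2)**2)
470*s(8, G(-5)) = 470*(8 + (15 + (3/2)/(-5))*(1 + (15 + (3/2)/(-5))*8))**2 = 470*(8 + (15 + (3/2)*(-1/5))*(1 + (15 + (3/2)*(-1/5))*8))**2 = 470*(8 + (15 - 3/10)*(1 + (15 - 3/10)*8))**2 = 470*(8 + 147*(1 + (147/10)*8)/10)**2 = 470*(8 + 147*(1 + 588/5)/10)**2 = 470*(8 + (147/10)*(593/5))**2 = 470*(8 + 87171/50)**2 = 470*(87571/50)**2 = 470*(7668680041/2500) = 360427961927/250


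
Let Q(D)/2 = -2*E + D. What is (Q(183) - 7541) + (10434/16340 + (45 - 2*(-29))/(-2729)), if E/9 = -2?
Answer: -158354595107/22295930 ≈ -7102.4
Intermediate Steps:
E = -18 (E = 9*(-2) = -18)
Q(D) = 72 + 2*D (Q(D) = 2*(-2*(-18) + D) = 2*(36 + D) = 72 + 2*D)
(Q(183) - 7541) + (10434/16340 + (45 - 2*(-29))/(-2729)) = ((72 + 2*183) - 7541) + (10434/16340 + (45 - 2*(-29))/(-2729)) = ((72 + 366) - 7541) + (10434*(1/16340) + (45 + 58)*(-1/2729)) = (438 - 7541) + (5217/8170 + 103*(-1/2729)) = -7103 + (5217/8170 - 103/2729) = -7103 + 13395683/22295930 = -158354595107/22295930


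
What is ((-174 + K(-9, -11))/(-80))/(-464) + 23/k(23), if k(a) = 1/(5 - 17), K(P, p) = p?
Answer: -2049061/7424 ≈ -276.00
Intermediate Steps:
k(a) = -1/12 (k(a) = 1/(-12) = -1/12)
((-174 + K(-9, -11))/(-80))/(-464) + 23/k(23) = ((-174 - 11)/(-80))/(-464) + 23/(-1/12) = -185*(-1/80)*(-1/464) + 23*(-12) = (37/16)*(-1/464) - 276 = -37/7424 - 276 = -2049061/7424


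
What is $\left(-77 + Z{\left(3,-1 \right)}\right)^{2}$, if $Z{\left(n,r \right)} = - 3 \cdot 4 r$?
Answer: $4225$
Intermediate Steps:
$Z{\left(n,r \right)} = - 12 r$
$\left(-77 + Z{\left(3,-1 \right)}\right)^{2} = \left(-77 - -12\right)^{2} = \left(-77 + 12\right)^{2} = \left(-65\right)^{2} = 4225$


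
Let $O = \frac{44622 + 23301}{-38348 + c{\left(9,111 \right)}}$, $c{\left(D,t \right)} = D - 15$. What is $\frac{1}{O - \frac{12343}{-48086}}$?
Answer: $- \frac{461072611}{698185489} \approx -0.66039$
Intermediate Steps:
$c{\left(D,t \right)} = -15 + D$ ($c{\left(D,t \right)} = D - 15 = -15 + D$)
$O = - \frac{67923}{38354}$ ($O = \frac{44622 + 23301}{-38348 + \left(-15 + 9\right)} = \frac{67923}{-38348 - 6} = \frac{67923}{-38354} = 67923 \left(- \frac{1}{38354}\right) = - \frac{67923}{38354} \approx -1.771$)
$\frac{1}{O - \frac{12343}{-48086}} = \frac{1}{- \frac{67923}{38354} - \frac{12343}{-48086}} = \frac{1}{- \frac{67923}{38354} - - \frac{12343}{48086}} = \frac{1}{- \frac{67923}{38354} + \frac{12343}{48086}} = \frac{1}{- \frac{698185489}{461072611}} = - \frac{461072611}{698185489}$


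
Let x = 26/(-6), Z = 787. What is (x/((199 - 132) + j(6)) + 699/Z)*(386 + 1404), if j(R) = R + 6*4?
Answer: 345788620/229017 ≈ 1509.9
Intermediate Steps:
x = -13/3 (x = 26*(-⅙) = -13/3 ≈ -4.3333)
j(R) = 24 + R (j(R) = R + 24 = 24 + R)
(x/((199 - 132) + j(6)) + 699/Z)*(386 + 1404) = (-13/(3*((199 - 132) + (24 + 6))) + 699/787)*(386 + 1404) = (-13/(3*(67 + 30)) + 699*(1/787))*1790 = (-13/3/97 + 699/787)*1790 = (-13/3*1/97 + 699/787)*1790 = (-13/291 + 699/787)*1790 = (193178/229017)*1790 = 345788620/229017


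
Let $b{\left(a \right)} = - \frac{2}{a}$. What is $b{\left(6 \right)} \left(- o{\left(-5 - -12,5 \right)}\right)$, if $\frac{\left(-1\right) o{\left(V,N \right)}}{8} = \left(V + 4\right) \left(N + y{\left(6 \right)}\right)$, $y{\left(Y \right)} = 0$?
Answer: $- \frac{440}{3} \approx -146.67$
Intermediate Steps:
$o{\left(V,N \right)} = - 8 N \left(4 + V\right)$ ($o{\left(V,N \right)} = - 8 \left(V + 4\right) \left(N + 0\right) = - 8 \left(4 + V\right) N = - 8 N \left(4 + V\right)$)
$b{\left(6 \right)} \left(- o{\left(-5 - -12,5 \right)}\right) = - \frac{2}{6} \left(- 8 \cdot 5 \left(-4 - \left(-5 - -12\right)\right)\right) = \left(-2\right) \frac{1}{6} \left(- 8 \cdot 5 \left(-4 - \left(-5 + 12\right)\right)\right) = - \frac{\left(-1\right) 8 \cdot 5 \left(-4 - 7\right)}{3} = - \frac{\left(-1\right) 8 \cdot 5 \left(-11\right)}{3} = - \frac{\left(-1\right) \left(-440\right)}{3} = \left(- \frac{1}{3}\right) 440 = - \frac{440}{3}$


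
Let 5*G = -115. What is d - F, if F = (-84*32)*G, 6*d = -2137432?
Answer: -1254188/3 ≈ -4.1806e+5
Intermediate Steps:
G = -23 (G = (⅕)*(-115) = -23)
d = -1068716/3 (d = (⅙)*(-2137432) = -1068716/3 ≈ -3.5624e+5)
F = 61824 (F = -84*32*(-23) = -2688*(-23) = 61824)
d - F = -1068716/3 - 1*61824 = -1068716/3 - 61824 = -1254188/3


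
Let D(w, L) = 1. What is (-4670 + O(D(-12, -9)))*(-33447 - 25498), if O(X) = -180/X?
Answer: 285883250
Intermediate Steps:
(-4670 + O(D(-12, -9)))*(-33447 - 25498) = (-4670 - 180/1)*(-33447 - 25498) = (-4670 - 180*1)*(-58945) = (-4670 - 180)*(-58945) = -4850*(-58945) = 285883250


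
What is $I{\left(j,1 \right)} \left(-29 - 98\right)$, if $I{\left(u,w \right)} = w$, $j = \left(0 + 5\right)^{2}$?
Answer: $-127$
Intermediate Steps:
$j = 25$ ($j = 5^{2} = 25$)
$I{\left(j,1 \right)} \left(-29 - 98\right) = 1 \left(-29 - 98\right) = 1 \left(-127\right) = -127$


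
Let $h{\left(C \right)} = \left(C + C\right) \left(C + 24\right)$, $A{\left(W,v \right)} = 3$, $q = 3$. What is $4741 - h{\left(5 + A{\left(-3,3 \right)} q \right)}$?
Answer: $3677$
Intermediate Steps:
$h{\left(C \right)} = 2 C \left(24 + C\right)$
$4741 - h{\left(5 + A{\left(-3,3 \right)} q \right)} = 4741 - 2 \left(5 + 3 \cdot 3\right) \left(24 + \left(5 + 3 \cdot 3\right)\right) = 4741 - 2 \left(5 + 9\right) \left(24 + \left(5 + 9\right)\right) = 4741 - 2 \cdot 14 \left(24 + 14\right) = 4741 - 2 \cdot 14 \cdot 38 = 4741 - 1064 = 3677$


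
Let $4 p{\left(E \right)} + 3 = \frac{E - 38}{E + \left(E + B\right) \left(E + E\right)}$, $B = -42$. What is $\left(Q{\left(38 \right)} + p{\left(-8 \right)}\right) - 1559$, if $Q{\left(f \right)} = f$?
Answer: $- \frac{2410475}{1584} \approx -1521.8$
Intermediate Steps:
$p{\left(E \right)} = - \frac{3}{4} + \frac{-38 + E}{4 \left(E + 2 E \left(-42 + E\right)\right)}$ ($p{\left(E \right)} = - \frac{3}{4} + \frac{\left(E - 38\right) \frac{1}{E + \left(E - 42\right) \left(E + E\right)}}{4} = - \frac{3}{4} + \frac{\left(-38 + E\right) \frac{1}{E + \left(-42 + E\right) 2 E}}{4} = - \frac{3}{4} + \frac{\left(-38 + E\right) \frac{1}{E + 2 E \left(-42 + E\right)}}{4} = - \frac{3}{4} + \frac{\frac{1}{E + 2 E \left(-42 + E\right)} \left(-38 + E\right)}{4} = - \frac{3}{4} + \frac{-38 + E}{4 \left(E + 2 E \left(-42 + E\right)\right)}$)
$\left(Q{\left(38 \right)} + p{\left(-8 \right)}\right) - 1559 = \left(38 + \frac{-19 - 3 \left(-8\right)^{2} + 125 \left(-8\right)}{2 \left(-8\right) \left(-83 + 2 \left(-8\right)\right)}\right) - 1559 = \left(38 + \frac{1}{2} \left(- \frac{1}{8}\right) \frac{1}{-83 - 16} \left(-19 - 192 - 1000\right)\right) - 1559 = \left(38 + \frac{1}{2} \left(- \frac{1}{8}\right) \frac{1}{-99} \left(-19 - 192 - 1000\right)\right) - 1559 = \left(38 + \frac{1}{2} \left(- \frac{1}{8}\right) \left(- \frac{1}{99}\right) \left(-1211\right)\right) - 1559 = \left(38 - \frac{1211}{1584}\right) - 1559 = \frac{58981}{1584} - 1559 = - \frac{2410475}{1584}$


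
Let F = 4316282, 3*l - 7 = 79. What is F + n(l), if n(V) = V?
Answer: 12948932/3 ≈ 4.3163e+6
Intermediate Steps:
l = 86/3 (l = 7/3 + (⅓)*79 = 7/3 + 79/3 = 86/3 ≈ 28.667)
F + n(l) = 4316282 + 86/3 = 12948932/3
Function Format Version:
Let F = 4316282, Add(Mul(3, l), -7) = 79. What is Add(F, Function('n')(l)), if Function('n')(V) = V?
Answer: Rational(12948932, 3) ≈ 4.3163e+6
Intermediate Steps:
l = Rational(86, 3) (l = Add(Rational(7, 3), Mul(Rational(1, 3), 79)) = Add(Rational(7, 3), Rational(79, 3)) = Rational(86, 3) ≈ 28.667)
Add(F, Function('n')(l)) = Add(4316282, Rational(86, 3)) = Rational(12948932, 3)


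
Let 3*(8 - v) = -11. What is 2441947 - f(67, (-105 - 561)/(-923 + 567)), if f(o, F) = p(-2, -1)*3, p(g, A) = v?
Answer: 2441912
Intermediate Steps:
v = 35/3 (v = 8 - ⅓*(-11) = 8 + 11/3 = 35/3 ≈ 11.667)
p(g, A) = 35/3
f(o, F) = 35 (f(o, F) = (35/3)*3 = 35)
2441947 - f(67, (-105 - 561)/(-923 + 567)) = 2441947 - 1*35 = 2441947 - 35 = 2441912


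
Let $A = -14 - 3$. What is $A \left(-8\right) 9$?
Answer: $1224$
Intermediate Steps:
$A = -17$
$A \left(-8\right) 9 = \left(-17\right) \left(-8\right) 9 = 136 \cdot 9 = 1224$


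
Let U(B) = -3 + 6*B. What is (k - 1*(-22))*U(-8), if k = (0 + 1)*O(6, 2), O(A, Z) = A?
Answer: -1428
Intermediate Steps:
k = 6 (k = (0 + 1)*6 = 1*6 = 6)
(k - 1*(-22))*U(-8) = (6 - 1*(-22))*(-3 + 6*(-8)) = (6 + 22)*(-3 - 48) = 28*(-51) = -1428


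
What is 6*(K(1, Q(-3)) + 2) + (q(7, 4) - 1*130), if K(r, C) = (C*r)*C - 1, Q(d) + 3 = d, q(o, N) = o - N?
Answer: 95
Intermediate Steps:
Q(d) = -3 + d
K(r, C) = -1 + r*C² (K(r, C) = r*C² - 1 = -1 + r*C²)
6*(K(1, Q(-3)) + 2) + (q(7, 4) - 1*130) = 6*((-1 + 1*(-3 - 3)²) + 2) + ((7 - 1*4) - 1*130) = 6*((-1 + 1*(-6)²) + 2) + ((7 - 4) - 130) = 6*((-1 + 1*36) + 2) + (3 - 130) = 6*((-1 + 36) + 2) - 127 = 6*(35 + 2) - 127 = 6*37 - 127 = 222 - 127 = 95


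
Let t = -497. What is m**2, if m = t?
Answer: 247009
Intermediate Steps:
m = -497
m**2 = (-497)**2 = 247009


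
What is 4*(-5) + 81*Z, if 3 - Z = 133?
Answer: -10550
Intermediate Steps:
Z = -130 (Z = 3 - 1*133 = 3 - 133 = -130)
4*(-5) + 81*Z = 4*(-5) + 81*(-130) = -20 - 10530 = -10550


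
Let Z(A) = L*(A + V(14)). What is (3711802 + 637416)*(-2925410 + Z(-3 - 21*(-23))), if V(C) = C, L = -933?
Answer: -14727809104016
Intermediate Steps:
Z(A) = -13062 - 933*A (Z(A) = -933*(A + 14) = -933*(14 + A) = -13062 - 933*A)
(3711802 + 637416)*(-2925410 + Z(-3 - 21*(-23))) = (3711802 + 637416)*(-2925410 + (-13062 - 933*(-3 - 21*(-23)))) = 4349218*(-2925410 + (-13062 - 933*(-3 + 483))) = 4349218*(-2925410 + (-13062 - 933*480)) = 4349218*(-2925410 + (-13062 - 447840)) = 4349218*(-2925410 - 460902) = 4349218*(-3386312) = -14727809104016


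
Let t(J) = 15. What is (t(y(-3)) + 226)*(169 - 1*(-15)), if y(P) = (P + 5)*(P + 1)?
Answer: 44344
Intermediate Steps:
y(P) = (1 + P)*(5 + P) (y(P) = (5 + P)*(1 + P) = (1 + P)*(5 + P))
(t(y(-3)) + 226)*(169 - 1*(-15)) = (15 + 226)*(169 - 1*(-15)) = 241*(169 + 15) = 241*184 = 44344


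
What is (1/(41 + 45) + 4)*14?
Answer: 2415/43 ≈ 56.163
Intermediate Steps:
(1/(41 + 45) + 4)*14 = (1/86 + 4)*14 = (345/86)*14 = 2415/43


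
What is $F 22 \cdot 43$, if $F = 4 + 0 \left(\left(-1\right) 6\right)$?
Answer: $3784$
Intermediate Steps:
$F = 4$ ($F = 4 + 0 \left(-6\right) = 4 + 0 = 4$)
$F 22 \cdot 43 = 4 \cdot 22 \cdot 43 = 88 \cdot 43 = 3784$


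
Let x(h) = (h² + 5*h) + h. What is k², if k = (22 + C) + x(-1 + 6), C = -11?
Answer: 4356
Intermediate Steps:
x(h) = h² + 6*h
k = 66 (k = (22 - 11) + (-1 + 6)*(6 + (-1 + 6)) = 11 + 5*(6 + 5) = 11 + 5*11 = 11 + 55 = 66)
k² = 66² = 4356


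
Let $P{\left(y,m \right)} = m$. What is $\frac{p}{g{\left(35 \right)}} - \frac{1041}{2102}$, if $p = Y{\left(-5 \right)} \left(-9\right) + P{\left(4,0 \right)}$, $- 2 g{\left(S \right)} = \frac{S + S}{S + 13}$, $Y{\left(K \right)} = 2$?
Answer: $\frac{1779693}{73570} \approx 24.19$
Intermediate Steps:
$g{\left(S \right)} = - \frac{S}{13 + S}$ ($g{\left(S \right)} = - \frac{\left(S + S\right) \frac{1}{S + 13}}{2} = - \frac{2 S \frac{1}{13 + S}}{2} = - \frac{S}{13 + S}$)
$p = -18$ ($p = 2 \left(-9\right) + 0 = -18 + 0 = -18$)
$\frac{p}{g{\left(35 \right)}} - \frac{1041}{2102} = - \frac{18}{\left(-1\right) 35 \frac{1}{13 + 35}} - \frac{1041}{2102} = - \frac{18}{\left(-1\right) 35 \cdot \frac{1}{48}} - \frac{1041}{2102} = - \frac{18}{- \frac{35}{48}} - \frac{1041}{2102} = \left(-18\right) \left(- \frac{48}{35}\right) - \frac{1041}{2102} = \frac{864}{35} - \frac{1041}{2102} = \frac{1779693}{73570}$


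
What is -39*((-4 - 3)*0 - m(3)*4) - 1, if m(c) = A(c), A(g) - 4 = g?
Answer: 1091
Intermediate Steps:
A(g) = 4 + g
m(c) = 4 + c
-39*((-4 - 3)*0 - m(3)*4) - 1 = -39*((-4 - 3)*0 - (4 + 3)*4) - 1 = -39*(-7*0 - 7*4) - 1 = -39*(0 - 1*28) - 1 = -39*(0 - 28) - 1 = -39*(-28) - 1 = 1092 - 1 = 1091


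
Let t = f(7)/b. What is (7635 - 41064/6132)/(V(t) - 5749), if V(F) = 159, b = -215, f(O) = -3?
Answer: -299851/219730 ≈ -1.3646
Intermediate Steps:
t = 3/215 (t = -3/(-215) = -3*(-1/215) = 3/215 ≈ 0.013953)
(7635 - 41064/6132)/(V(t) - 5749) = (7635 - 41064/6132)/(159 - 5749) = (7635 - 41064*1/6132)/(-5590) = (7635 - 3422/511)*(-1/5590) = (3898063/511)*(-1/5590) = -299851/219730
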